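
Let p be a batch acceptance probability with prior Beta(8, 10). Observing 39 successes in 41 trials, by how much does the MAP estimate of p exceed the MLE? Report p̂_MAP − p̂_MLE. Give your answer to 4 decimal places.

Posterior is Beta(47, 12); MAP = (47−1)/(59−2) = 46/57 ≈ 0.80702.
MLE ignores the prior: p̂_MLE = k/n = 39/41 ≈ 0.95122.
Difference = 46/57 − 39/41 = -337/2337 ≈ -0.1442.

MAP − MLE = -0.1442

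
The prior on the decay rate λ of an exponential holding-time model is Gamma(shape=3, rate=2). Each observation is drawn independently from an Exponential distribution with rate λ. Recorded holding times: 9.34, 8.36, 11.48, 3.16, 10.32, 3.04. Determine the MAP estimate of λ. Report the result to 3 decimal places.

The Exponential(rate=λ) likelihood is ∝ λ^n e^(−λΣtᵢ). Here n = 6 and Σtᵢ = 9.34 + 8.36 + 11.48 + 3.16 + 10.32 + 3.04 = 45.70.
Posterior ∝ λ^2e^(−2λ) · λ^6e^(−45.70λ) = λ^8e^(−47.70λ), i.e. Gamma(9, 47.70).
Mode = (a−1)/b = 8/47.70 ≈ 0.168.

λ̂_MAP = 0.168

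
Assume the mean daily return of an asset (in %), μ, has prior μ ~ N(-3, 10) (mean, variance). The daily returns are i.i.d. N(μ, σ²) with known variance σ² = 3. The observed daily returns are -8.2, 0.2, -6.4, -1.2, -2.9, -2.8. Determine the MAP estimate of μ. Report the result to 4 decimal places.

n = 6; x̄ = ((-8.2) + 0.2 + (-6.4) + (-1.2) + (-2.9) + (-2.8))/6 = -21.3/6 = -3.55.
For a Normal prior and Normal likelihood with known variance, the posterior is Normal; its mode equals its mean, the precision-weighted average.
Prior precision 1/σ₀² = 1/10 = 0.1; data precision n/σ² = 6/3 = 2.
μ̂ = (0.1·(-3) + 2·(-3.55)) / (0.1 + 2) = (-7.4)/2.1 = -74/21 ≈ -3.5238.

μ̂_MAP = -3.5238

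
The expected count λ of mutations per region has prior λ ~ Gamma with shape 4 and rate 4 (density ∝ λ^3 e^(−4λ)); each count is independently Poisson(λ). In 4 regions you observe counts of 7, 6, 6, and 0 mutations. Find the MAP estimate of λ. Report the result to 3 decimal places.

Σxᵢ = 7+6+6+0 = 19, with n = 4.
Posterior ∝ λ^3e^(−4λ) · λ^19e^(−4λ) = λ^22e^(−8λ), i.e. Gamma(shape=23, rate=8).
The mode of a Gamma(a, b) with a ≥ 1 (shape–rate) is (a−1)/b = 22/8 ≈ 2.750.

λ̂_MAP = 2.750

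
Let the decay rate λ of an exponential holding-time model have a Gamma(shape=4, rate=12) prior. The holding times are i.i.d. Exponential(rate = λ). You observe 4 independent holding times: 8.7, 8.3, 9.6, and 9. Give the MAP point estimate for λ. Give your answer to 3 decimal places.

The Exponential(rate=λ) likelihood is ∝ λ^n e^(−λΣtᵢ). Here n = 4 and Σtᵢ = 8.7 + 8.3 + 9.6 + 9 = 35.6.
Posterior ∝ λ^3e^(−12λ) · λ^4e^(−35.6λ) = λ^7e^(−47.6λ), i.e. Gamma(8, 47.6).
Mode = (a−1)/b = 7/47.6 ≈ 0.147.

λ̂_MAP = 0.147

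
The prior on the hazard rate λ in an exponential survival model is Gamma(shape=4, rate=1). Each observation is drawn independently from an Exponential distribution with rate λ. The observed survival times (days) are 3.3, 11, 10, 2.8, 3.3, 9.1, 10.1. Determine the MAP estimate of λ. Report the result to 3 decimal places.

The Exponential(rate=λ) likelihood is ∝ λ^n e^(−λΣtᵢ). Here n = 7 and Σtᵢ = 3.3 + 11 + 10 + 2.8 + 3.3 + 9.1 + 10.1 = 49.6.
Posterior ∝ λ^3e^(−1λ) · λ^7e^(−49.6λ) = λ^10e^(−50.6λ), i.e. Gamma(11, 50.6).
Mode = (a−1)/b = 10/50.6 ≈ 0.198.

λ̂_MAP = 0.198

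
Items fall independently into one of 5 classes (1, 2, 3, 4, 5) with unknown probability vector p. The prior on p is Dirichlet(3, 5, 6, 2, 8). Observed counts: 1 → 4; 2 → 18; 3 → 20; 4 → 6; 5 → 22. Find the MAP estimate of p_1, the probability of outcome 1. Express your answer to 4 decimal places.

MAP estimate: 0.0674

The posterior is Dirichlet(αᵢ + nᵢ) = Dirichlet(7, 23, 26, 8, 30).
For a Dirichlet(a₁,…,a_K) with all aᵢ > 1, the mode has j-th component (aⱼ − 1)/(Σaᵢ − K).
Here Σaᵢ = 94 and K = 5, so p_1 = (7 − 1)/(94 − 5) = 6/89 ≈ 0.0674.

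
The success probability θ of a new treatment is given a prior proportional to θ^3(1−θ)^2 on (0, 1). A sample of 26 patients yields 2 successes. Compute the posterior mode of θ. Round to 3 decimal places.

θ̂_MAP = 0.161

The prior density ∝ θ^3(1−θ)^2 is the kernel of Beta(4, 3).
Data: 2 successes in 26 trials. The binomial likelihood contributes θ^2(1−θ)^24, so the posterior is Beta(4+2, 3+24) = Beta(6, 27).
For Beta(a, b) with a, b > 1 the mode is (a−1)/(a+b−2) = 5/31 ≈ 0.161.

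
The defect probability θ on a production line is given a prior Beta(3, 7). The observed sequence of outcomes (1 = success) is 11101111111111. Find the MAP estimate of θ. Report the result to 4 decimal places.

θ̂_MAP = 0.6818

Prior: Beta(3, 7).
Data: 13 successes in 14 trials (from the sequence). The binomial likelihood contributes θ^13(1−θ)^1, so the posterior is Beta(3+13, 7+1) = Beta(16, 8).
For Beta(a, b) with a, b > 1 the mode is (a−1)/(a+b−2) = 15/22 ≈ 0.6818.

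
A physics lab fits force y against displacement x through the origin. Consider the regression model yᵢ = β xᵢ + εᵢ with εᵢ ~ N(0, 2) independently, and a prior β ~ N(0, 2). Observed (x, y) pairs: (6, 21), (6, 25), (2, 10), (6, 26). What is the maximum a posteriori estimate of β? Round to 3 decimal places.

log p(β | y) = −Σ(yᵢ − βxᵢ)²/(2·2) − β²/(2·2) + const.
Setting the derivative to zero: Σxᵢ(yᵢ − βxᵢ)/2 − β/2 = 0, so β = Σxᵢyᵢ / (Σxᵢ² + σ²/τ²).
Σxᵢyᵢ = 6·21 + 6·25 + 2·10 + 6·26 = 452; Σxᵢ² = 112; σ²/τ² = 1.
β̂_MAP = 452 / (112 + 1) = 452/113 ≈ 4.000.

β̂_MAP = 4.000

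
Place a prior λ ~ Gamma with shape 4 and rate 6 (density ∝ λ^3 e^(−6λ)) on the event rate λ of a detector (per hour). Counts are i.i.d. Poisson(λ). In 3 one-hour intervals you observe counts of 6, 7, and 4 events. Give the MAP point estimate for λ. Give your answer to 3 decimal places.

Σxᵢ = 6+7+4 = 17, with n = 3.
Posterior ∝ λ^3e^(−6λ) · λ^17e^(−3λ) = λ^20e^(−9λ), i.e. Gamma(shape=21, rate=9).
The mode of a Gamma(a, b) with a ≥ 1 (shape–rate) is (a−1)/b = 20/9 ≈ 2.222.

λ̂_MAP = 2.222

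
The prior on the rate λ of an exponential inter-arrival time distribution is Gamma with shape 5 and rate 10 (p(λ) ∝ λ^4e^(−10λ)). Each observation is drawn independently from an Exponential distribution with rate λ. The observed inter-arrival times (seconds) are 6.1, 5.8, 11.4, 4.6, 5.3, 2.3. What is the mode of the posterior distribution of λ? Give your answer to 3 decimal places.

λ̂_MAP = 0.220

The Exponential(rate=λ) likelihood is ∝ λ^n e^(−λΣtᵢ). Here n = 6 and Σtᵢ = 6.1 + 5.8 + 11.4 + 4.6 + 5.3 + 2.3 = 35.5.
Posterior ∝ λ^4e^(−10λ) · λ^6e^(−35.5λ) = λ^10e^(−45.5λ), i.e. Gamma(11, 45.5).
Mode = (a−1)/b = 10/45.5 ≈ 0.220.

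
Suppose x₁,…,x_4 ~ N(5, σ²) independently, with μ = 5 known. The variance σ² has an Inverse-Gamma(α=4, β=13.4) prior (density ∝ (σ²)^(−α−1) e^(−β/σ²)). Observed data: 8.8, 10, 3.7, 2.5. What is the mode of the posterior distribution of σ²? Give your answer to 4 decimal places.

σ̂²_MAP = 5.2986

Sum of squared deviations about the known mean: SS = (8.8−5)² + (10−5)² + (3.7−5)² + (2.5−5)² = 47.38.
The Normal likelihood contributes (σ²)^(−n/2) exp(−SS/(2σ²)), so the posterior is Inverse-Gamma(α + n/2, β + SS/2) = Inverse-Gamma(6, 37.09).
The mode of Inverse-Gamma(a, b) is b/(a+1) = 37.09/7 ≈ 5.2986.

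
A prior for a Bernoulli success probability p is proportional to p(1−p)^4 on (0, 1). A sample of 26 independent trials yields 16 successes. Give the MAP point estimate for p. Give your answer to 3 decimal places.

p̂_MAP = 0.548

The prior density ∝ p(1−p)^4 is the kernel of Beta(2, 5).
Data: 16 successes in 26 trials. The binomial likelihood contributes p^16(1−p)^10, so the posterior is Beta(2+16, 5+10) = Beta(18, 15).
For Beta(a, b) with a, b > 1 the mode is (a−1)/(a+b−2) = 17/31 ≈ 0.548.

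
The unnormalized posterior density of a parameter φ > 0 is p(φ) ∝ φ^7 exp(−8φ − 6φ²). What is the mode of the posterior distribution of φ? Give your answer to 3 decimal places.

φ̂_MAP = 0.500

ℓ'(φ) = 7/φ − 8 − 12φ. Setting this to zero and multiplying by φ: 12φ² + 8φ − 7 = 0.
φ = (−8 + √(8² + 4·12·7)) / (2·12) = (−8 + √400) / 24 = (−8 + 20)/24 = 1/2.
ℓ''(φ) = −7/φ² − 12 < 0, confirming a maximum.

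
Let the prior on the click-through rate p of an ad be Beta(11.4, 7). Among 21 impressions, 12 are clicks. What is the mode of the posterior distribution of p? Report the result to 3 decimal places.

p̂_MAP = 0.599

Prior: Beta(11.4, 7).
Data: 12 successes in 21 trials. The binomial likelihood contributes p^12(1−p)^9, so the posterior is Beta(11.4+12, 7+9) = Beta(23.4, 16).
For Beta(a, b) with a, b > 1 the mode is (a−1)/(a+b−2) = 22.4/37.4 ≈ 0.599.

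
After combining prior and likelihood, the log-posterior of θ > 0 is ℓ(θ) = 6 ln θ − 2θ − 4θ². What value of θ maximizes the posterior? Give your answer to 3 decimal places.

ℓ'(θ) = 6/θ − 2 − 8θ. Setting this to zero and multiplying by θ: 8θ² + 2θ − 6 = 0.
θ = (−2 + √(2² + 4·8·6)) / (2·8) = (−2 + √196) / 16 = (−2 + 14)/16 = 3/4.
ℓ''(θ) = −6/θ² − 8 < 0, confirming a maximum.

θ̂_MAP = 0.750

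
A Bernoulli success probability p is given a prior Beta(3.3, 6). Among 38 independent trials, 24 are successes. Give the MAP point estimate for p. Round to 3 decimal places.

Prior: Beta(3.3, 6).
Data: 24 successes in 38 trials. The binomial likelihood contributes p^24(1−p)^14, so the posterior is Beta(3.3+24, 6+14) = Beta(27.3, 20).
For Beta(a, b) with a, b > 1 the mode is (a−1)/(a+b−2) = 26.3/45.3 ≈ 0.581.

p̂_MAP = 0.581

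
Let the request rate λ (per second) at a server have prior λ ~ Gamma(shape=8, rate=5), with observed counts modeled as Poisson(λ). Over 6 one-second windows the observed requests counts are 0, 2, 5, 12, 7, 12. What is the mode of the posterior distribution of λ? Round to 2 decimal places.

λ̂_MAP = 4.09

Σxᵢ = 0+2+5+12+7+12 = 38, with n = 6.
Posterior ∝ λ^7e^(−5λ) · λ^38e^(−6λ) = λ^45e^(−11λ), i.e. Gamma(shape=46, rate=11).
The mode of a Gamma(a, b) with a ≥ 1 (shape–rate) is (a−1)/b = 45/11 ≈ 4.09.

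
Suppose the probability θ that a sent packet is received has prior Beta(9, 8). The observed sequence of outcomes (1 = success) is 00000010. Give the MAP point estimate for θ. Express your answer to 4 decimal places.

θ̂_MAP = 0.3913

Prior: Beta(9, 8).
Data: 1 success in 8 trials (from the sequence). The binomial likelihood contributes θ(1−θ)^7, so the posterior is Beta(9+1, 8+7) = Beta(10, 15).
For Beta(a, b) with a, b > 1 the mode is (a−1)/(a+b−2) = 9/23 ≈ 0.3913.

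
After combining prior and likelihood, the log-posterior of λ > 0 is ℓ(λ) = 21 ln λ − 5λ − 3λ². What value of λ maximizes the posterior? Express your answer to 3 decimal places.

λ̂_MAP = 1.500

ℓ'(λ) = 21/λ − 5 − 6λ. Setting this to zero and multiplying by λ: 6λ² + 5λ − 21 = 0.
λ = (−5 + √(5² + 4·6·21)) / (2·6) = (−5 + √529) / 12 = (−5 + 23)/12 = 3/2.
ℓ''(λ) = −21/λ² − 6 < 0, confirming a maximum.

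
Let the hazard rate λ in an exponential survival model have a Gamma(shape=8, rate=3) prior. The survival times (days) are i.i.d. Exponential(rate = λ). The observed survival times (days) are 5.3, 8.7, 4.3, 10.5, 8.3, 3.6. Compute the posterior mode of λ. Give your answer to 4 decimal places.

The Exponential(rate=λ) likelihood is ∝ λ^n e^(−λΣtᵢ). Here n = 6 and Σtᵢ = 5.3 + 8.7 + 4.3 + 10.5 + 8.3 + 3.6 = 40.7.
Posterior ∝ λ^7e^(−3λ) · λ^6e^(−40.7λ) = λ^13e^(−43.7λ), i.e. Gamma(14, 43.7).
Mode = (a−1)/b = 13/43.7 ≈ 0.2975.

λ̂_MAP = 0.2975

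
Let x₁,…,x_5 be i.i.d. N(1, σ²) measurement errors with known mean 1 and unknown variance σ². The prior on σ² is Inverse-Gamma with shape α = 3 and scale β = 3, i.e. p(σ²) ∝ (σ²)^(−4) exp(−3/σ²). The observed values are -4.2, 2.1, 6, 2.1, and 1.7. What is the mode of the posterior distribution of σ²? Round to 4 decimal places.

Sum of squared deviations about the known mean: SS = (-4.2−1)² + (2.1−1)² + (6−1)² + (2.1−1)² + (1.7−1)² = 54.95.
The Normal likelihood contributes (σ²)^(−n/2) exp(−SS/(2σ²)), so the posterior is Inverse-Gamma(α + n/2, β + SS/2) = Inverse-Gamma(5.5, 30.475).
The mode of Inverse-Gamma(a, b) is b/(a+1) = 30.475/6.5 ≈ 4.6885.

σ̂²_MAP = 4.6885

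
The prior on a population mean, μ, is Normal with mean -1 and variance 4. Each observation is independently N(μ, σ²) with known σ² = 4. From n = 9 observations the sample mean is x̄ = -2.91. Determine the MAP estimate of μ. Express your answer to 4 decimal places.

μ̂_MAP = -2.7190

n = 9, x̄ = -2.91.
For a Normal prior and Normal likelihood with known variance, the posterior is Normal; its mode equals its mean, the precision-weighted average.
Prior precision 1/σ₀² = 1/4 = 0.25; data precision n/σ² = 9/4 = 2.25.
μ̂ = (0.25·(-1) + 2.25·(-2.91)) / (0.25 + 2.25) = (-6.7975)/2.5 = -2.7190.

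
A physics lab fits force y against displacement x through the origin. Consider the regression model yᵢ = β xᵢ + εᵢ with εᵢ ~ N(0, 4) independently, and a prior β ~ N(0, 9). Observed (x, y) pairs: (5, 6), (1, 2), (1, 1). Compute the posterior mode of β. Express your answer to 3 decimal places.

log p(β | y) = −Σ(yᵢ − βxᵢ)²/(2·4) − β²/(2·9) + const.
Setting the derivative to zero: Σxᵢ(yᵢ − βxᵢ)/4 − β/9 = 0, so β = Σxᵢyᵢ / (Σxᵢ² + σ²/τ²).
Σxᵢyᵢ = 5·6 + 1·2 + 1·1 = 33; Σxᵢ² = 27; σ²/τ² = 4/9.
β̂_MAP = 33 / (27 + 4/9) = 33/(247/9) = 297/247 ≈ 1.202.

β̂_MAP = 1.202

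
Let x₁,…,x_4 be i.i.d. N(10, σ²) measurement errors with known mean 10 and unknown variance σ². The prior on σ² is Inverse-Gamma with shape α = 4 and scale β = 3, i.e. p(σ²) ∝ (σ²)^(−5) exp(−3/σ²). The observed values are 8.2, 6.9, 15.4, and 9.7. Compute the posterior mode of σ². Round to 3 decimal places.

Sum of squared deviations about the known mean: SS = (8.2−10)² + (6.9−10)² + (15.4−10)² + (9.7−10)² = 42.1.
The Normal likelihood contributes (σ²)^(−n/2) exp(−SS/(2σ²)), so the posterior is Inverse-Gamma(α + n/2, β + SS/2) = Inverse-Gamma(6, 24.05).
The mode of Inverse-Gamma(a, b) is b/(a+1) = 24.05/7 ≈ 3.436.

σ̂²_MAP = 3.436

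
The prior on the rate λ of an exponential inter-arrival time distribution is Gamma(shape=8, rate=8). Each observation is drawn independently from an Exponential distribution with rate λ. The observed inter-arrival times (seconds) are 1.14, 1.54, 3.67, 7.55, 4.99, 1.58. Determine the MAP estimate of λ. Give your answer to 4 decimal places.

The Exponential(rate=λ) likelihood is ∝ λ^n e^(−λΣtᵢ). Here n = 6 and Σtᵢ = 1.14 + 1.54 + 3.67 + 7.55 + 4.99 + 1.58 = 20.47.
Posterior ∝ λ^7e^(−8λ) · λ^6e^(−20.47λ) = λ^13e^(−28.47λ), i.e. Gamma(14, 28.47).
Mode = (a−1)/b = 13/28.47 ≈ 0.4566.

λ̂_MAP = 0.4566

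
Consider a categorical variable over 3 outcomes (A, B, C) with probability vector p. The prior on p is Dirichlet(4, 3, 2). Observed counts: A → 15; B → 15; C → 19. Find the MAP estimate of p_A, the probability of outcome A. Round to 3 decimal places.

The posterior is Dirichlet(αᵢ + nᵢ) = Dirichlet(19, 18, 21).
For a Dirichlet(a₁,…,a_K) with all aᵢ > 1, the mode has j-th component (aⱼ − 1)/(Σaᵢ − K).
Here Σaᵢ = 58 and K = 3, so p_A = (19 − 1)/(58 − 3) = 18/55 ≈ 0.327.

MAP estimate of p_A = 0.327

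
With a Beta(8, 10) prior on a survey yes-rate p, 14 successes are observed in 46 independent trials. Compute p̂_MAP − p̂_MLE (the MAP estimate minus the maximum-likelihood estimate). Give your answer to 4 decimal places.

Posterior is Beta(22, 42); MAP = (22−1)/(64−2) = 21/62 ≈ 0.33871.
MLE ignores the prior: p̂_MLE = k/n = 14/46 ≈ 0.30435.
Difference = 21/62 − 14/46 = 49/1426 ≈ 0.0344.

MAP − MLE = 0.0344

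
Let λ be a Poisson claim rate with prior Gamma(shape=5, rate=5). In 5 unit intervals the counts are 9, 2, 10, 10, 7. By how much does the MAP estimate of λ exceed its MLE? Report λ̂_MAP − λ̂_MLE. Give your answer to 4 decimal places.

MAP − MLE = -3.4000

Σxᵢ = 38. Posterior is Gamma(43, 10); MAP = (43−1)/10 = 42/10 ≈ 4.20000.
MLE = x̄ = 38/5 ≈ 7.60000.
Difference = 42/10 − 38/5 = -17/5 ≈ -3.4000.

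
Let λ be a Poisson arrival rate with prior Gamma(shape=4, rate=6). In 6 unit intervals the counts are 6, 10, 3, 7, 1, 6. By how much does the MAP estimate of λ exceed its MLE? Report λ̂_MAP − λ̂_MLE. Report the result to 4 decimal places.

MAP − MLE = -2.5000

Σxᵢ = 33. Posterior is Gamma(37, 12); MAP = (37−1)/12 = 36/12 ≈ 3.00000.
MLE = x̄ = 33/6 ≈ 5.50000.
Difference = 36/12 − 33/6 = -5/2 ≈ -2.5000.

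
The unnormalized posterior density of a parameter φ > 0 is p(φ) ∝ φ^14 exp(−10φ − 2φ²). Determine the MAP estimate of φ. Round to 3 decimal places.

ℓ'(φ) = 14/φ − 10 − 4φ. Setting this to zero and multiplying by φ: 4φ² + 10φ − 14 = 0.
φ = (−10 + √(10² + 4·4·14)) / (2·4) = (−10 + √324) / 8 = (−10 + 18)/8 = 1.
ℓ''(φ) = −14/φ² − 4 < 0, confirming a maximum.

φ̂_MAP = 1.000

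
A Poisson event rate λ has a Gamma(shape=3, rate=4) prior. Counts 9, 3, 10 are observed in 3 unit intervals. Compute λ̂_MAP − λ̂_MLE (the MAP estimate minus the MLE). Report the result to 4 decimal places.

MAP − MLE = -3.9048

Σxᵢ = 22. Posterior is Gamma(25, 7); MAP = (25−1)/7 = 24/7 ≈ 3.42857.
MLE = x̄ = 22/3 ≈ 7.33333.
Difference = 24/7 − 22/3 = -82/21 ≈ -3.9048.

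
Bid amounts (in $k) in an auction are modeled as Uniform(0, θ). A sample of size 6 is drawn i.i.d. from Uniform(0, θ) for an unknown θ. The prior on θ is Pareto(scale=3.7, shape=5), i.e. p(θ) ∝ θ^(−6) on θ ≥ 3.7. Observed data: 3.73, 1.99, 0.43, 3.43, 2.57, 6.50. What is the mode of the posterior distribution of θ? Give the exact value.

θ̂_MAP = 6.50

The Uniform(0, θ) likelihood is θ^(−n) for θ ≥ max(xᵢ), zero otherwise. Here max(xᵢ) = 6.50.
Posterior ∝ θ^(−6) · θ^(−6) = θ^(−12) on θ ≥ max(3.7, 6.50) = 6.50.
This density is strictly decreasing in θ, so the posterior mode lies at the lower boundary of the support.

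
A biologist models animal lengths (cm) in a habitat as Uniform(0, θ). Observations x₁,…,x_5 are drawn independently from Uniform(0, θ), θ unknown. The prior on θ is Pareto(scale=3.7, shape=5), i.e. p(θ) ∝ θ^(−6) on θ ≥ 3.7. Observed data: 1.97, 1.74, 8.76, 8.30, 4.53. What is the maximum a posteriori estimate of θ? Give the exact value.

The Uniform(0, θ) likelihood is θ^(−n) for θ ≥ max(xᵢ), zero otherwise. Here max(xᵢ) = 8.76.
Posterior ∝ θ^(−6) · θ^(−5) = θ^(−11) on θ ≥ max(3.7, 8.76) = 8.76.
This density is strictly decreasing in θ, so the posterior mode lies at the lower boundary of the support.

θ̂_MAP = 8.76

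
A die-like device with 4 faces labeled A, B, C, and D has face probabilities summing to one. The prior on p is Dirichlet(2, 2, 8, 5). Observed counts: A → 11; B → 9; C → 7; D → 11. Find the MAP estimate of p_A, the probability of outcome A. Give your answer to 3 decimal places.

MAP estimate of p_A = 0.235

The posterior is Dirichlet(αᵢ + nᵢ) = Dirichlet(13, 11, 15, 16).
For a Dirichlet(a₁,…,a_K) with all aᵢ > 1, the mode has j-th component (aⱼ − 1)/(Σaᵢ − K).
Here Σaᵢ = 55 and K = 4, so p_A = (13 − 1)/(55 − 4) = 12/51 ≈ 0.235.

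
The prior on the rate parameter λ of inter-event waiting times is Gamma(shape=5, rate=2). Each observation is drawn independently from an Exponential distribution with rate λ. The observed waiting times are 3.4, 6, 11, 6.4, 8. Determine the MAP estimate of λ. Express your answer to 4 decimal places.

The Exponential(rate=λ) likelihood is ∝ λ^n e^(−λΣtᵢ). Here n = 5 and Σtᵢ = 3.4 + 6 + 11 + 6.4 + 8 = 34.8.
Posterior ∝ λ^4e^(−2λ) · λ^5e^(−34.8λ) = λ^9e^(−36.8λ), i.e. Gamma(10, 36.8).
Mode = (a−1)/b = 9/36.8 ≈ 0.2446.

λ̂_MAP = 0.2446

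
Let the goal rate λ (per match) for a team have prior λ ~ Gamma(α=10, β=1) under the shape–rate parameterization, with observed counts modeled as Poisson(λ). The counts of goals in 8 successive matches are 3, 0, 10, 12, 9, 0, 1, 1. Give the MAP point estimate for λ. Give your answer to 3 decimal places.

λ̂_MAP = 5.000

Σxᵢ = 3+0+10+12+9+0+1+1 = 36, with n = 8.
Posterior ∝ λ^9e^(−1λ) · λ^36e^(−8λ) = λ^45e^(−9λ), i.e. Gamma(shape=46, rate=9).
The mode of a Gamma(a, b) with a ≥ 1 (shape–rate) is (a−1)/b = 45/9 ≈ 5.000.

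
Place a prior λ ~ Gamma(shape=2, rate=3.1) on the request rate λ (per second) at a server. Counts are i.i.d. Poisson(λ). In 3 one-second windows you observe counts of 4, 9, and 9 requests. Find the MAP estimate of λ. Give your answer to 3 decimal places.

λ̂_MAP = 3.770

Σxᵢ = 4+9+9 = 22, with n = 3.
Posterior ∝ λe^(−3.1λ) · λ^22e^(−3λ) = λ^23e^(−6.1λ), i.e. Gamma(shape=24, rate=6.1).
The mode of a Gamma(a, b) with a ≥ 1 (shape–rate) is (a−1)/b = 23/6.1 ≈ 3.770.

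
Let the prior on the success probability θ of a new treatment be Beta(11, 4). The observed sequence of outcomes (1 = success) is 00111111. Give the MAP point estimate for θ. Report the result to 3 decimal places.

Prior: Beta(11, 4).
Data: 6 successes in 8 trials (from the sequence). The binomial likelihood contributes θ^6(1−θ)^2, so the posterior is Beta(11+6, 4+2) = Beta(17, 6).
For Beta(a, b) with a, b > 1 the mode is (a−1)/(a+b−2) = 16/21 ≈ 0.762.

θ̂_MAP = 0.762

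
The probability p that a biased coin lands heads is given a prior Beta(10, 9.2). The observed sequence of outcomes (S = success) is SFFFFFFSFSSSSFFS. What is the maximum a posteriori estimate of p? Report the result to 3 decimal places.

p̂_MAP = 0.482

Prior: Beta(10, 9.2).
Data: 7 successes in 16 trials (from the sequence). The binomial likelihood contributes p^7(1−p)^9, so the posterior is Beta(10+7, 9.2+9) = Beta(17, 18.2).
For Beta(a, b) with a, b > 1 the mode is (a−1)/(a+b−2) = 16/33.2 ≈ 0.482.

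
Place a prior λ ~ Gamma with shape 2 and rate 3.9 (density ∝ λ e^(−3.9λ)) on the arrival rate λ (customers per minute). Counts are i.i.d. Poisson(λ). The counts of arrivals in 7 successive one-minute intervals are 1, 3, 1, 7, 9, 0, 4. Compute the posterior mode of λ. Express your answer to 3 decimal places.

λ̂_MAP = 2.385

Σxᵢ = 1+3+1+7+9+0+4 = 25, with n = 7.
Posterior ∝ λe^(−3.9λ) · λ^25e^(−7λ) = λ^26e^(−10.9λ), i.e. Gamma(shape=27, rate=10.9).
The mode of a Gamma(a, b) with a ≥ 1 (shape–rate) is (a−1)/b = 26/10.9 ≈ 2.385.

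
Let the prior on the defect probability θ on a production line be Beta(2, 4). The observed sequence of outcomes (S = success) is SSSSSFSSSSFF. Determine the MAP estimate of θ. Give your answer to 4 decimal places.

Prior: Beta(2, 4).
Data: 9 successes in 12 trials (from the sequence). The binomial likelihood contributes θ^9(1−θ)^3, so the posterior is Beta(2+9, 4+3) = Beta(11, 7).
For Beta(a, b) with a, b > 1 the mode is (a−1)/(a+b−2) = 10/16 ≈ 0.6250.

θ̂_MAP = 0.6250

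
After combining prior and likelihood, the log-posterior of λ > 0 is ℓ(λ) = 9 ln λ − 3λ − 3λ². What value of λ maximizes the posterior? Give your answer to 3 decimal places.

λ̂_MAP = 1.000

ℓ'(λ) = 9/λ − 3 − 6λ. Setting this to zero and multiplying by λ: 6λ² + 3λ − 9 = 0.
λ = (−3 + √(3² + 4·6·9)) / (2·6) = (−3 + √225) / 12 = (−3 + 15)/12 = 1.
ℓ''(λ) = −9/λ² − 6 < 0, confirming a maximum.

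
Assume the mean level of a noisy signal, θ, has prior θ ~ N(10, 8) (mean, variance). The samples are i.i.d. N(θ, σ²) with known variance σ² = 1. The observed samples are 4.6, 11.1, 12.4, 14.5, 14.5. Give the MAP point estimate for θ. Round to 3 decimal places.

θ̂_MAP = 11.385

n = 5; x̄ = (4.6 + 11.1 + 12.4 + 14.5 + 14.5)/5 = 57.1/5 = 11.42.
For a Normal prior and Normal likelihood with known variance, the posterior is Normal; its mode equals its mean, the precision-weighted average.
Prior precision 1/σ₀² = 1/8 = 0.125; data precision n/σ² = 5/1 = 5.
θ̂ = (0.125·10 + 5·11.42) / (0.125 + 5) = 58.35/5.125 = 2334/205 ≈ 11.385.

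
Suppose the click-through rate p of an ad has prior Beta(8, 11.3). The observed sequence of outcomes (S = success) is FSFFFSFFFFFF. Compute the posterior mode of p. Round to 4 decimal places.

p̂_MAP = 0.3072

Prior: Beta(8, 11.3).
Data: 2 successes in 12 trials (from the sequence). The binomial likelihood contributes p^2(1−p)^10, so the posterior is Beta(8+2, 11.3+10) = Beta(10, 21.3).
For Beta(a, b) with a, b > 1 the mode is (a−1)/(a+b−2) = 9/29.3 ≈ 0.3072.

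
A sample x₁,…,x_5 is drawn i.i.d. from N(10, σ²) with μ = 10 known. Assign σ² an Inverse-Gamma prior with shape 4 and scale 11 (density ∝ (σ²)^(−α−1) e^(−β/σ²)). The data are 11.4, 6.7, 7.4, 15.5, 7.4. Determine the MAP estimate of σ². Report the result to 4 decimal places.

Sum of squared deviations about the known mean: SS = (11.4−10)² + (6.7−10)² + (7.4−10)² + (15.5−10)² + (7.4−10)² = 56.62.
The Normal likelihood contributes (σ²)^(−n/2) exp(−SS/(2σ²)), so the posterior is Inverse-Gamma(α + n/2, β + SS/2) = Inverse-Gamma(6.5, 39.31).
The mode of Inverse-Gamma(a, b) is b/(a+1) = 39.31/7.5 ≈ 5.2413.

σ̂²_MAP = 5.2413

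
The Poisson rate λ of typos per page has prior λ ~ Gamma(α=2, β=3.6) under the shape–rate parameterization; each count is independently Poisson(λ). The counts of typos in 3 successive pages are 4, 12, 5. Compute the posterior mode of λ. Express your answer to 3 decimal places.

Σxᵢ = 4+12+5 = 21, with n = 3.
Posterior ∝ λe^(−3.6λ) · λ^21e^(−3λ) = λ^22e^(−6.6λ), i.e. Gamma(shape=23, rate=6.6).
The mode of a Gamma(a, b) with a ≥ 1 (shape–rate) is (a−1)/b = 22/6.6 ≈ 3.333.

λ̂_MAP = 3.333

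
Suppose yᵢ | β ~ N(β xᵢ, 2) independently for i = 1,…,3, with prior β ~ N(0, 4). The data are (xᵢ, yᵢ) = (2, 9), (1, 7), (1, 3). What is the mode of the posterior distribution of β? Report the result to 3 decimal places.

β̂_MAP = 4.308

log p(β | y) = −Σ(yᵢ − βxᵢ)²/(2·2) − β²/(2·4) + const.
Setting the derivative to zero: Σxᵢ(yᵢ − βxᵢ)/2 − β/4 = 0, so β = Σxᵢyᵢ / (Σxᵢ² + σ²/τ²).
Σxᵢyᵢ = 2·9 + 1·7 + 1·3 = 28; Σxᵢ² = 6; σ²/τ² = 0.5.
β̂_MAP = 28 / (6 + 0.5) = 28/6.5 ≈ 4.308.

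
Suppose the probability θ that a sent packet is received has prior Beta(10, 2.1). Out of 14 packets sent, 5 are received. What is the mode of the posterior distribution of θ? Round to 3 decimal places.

Prior: Beta(10, 2.1).
Data: 5 successes in 14 trials. The binomial likelihood contributes θ^5(1−θ)^9, so the posterior is Beta(10+5, 2.1+9) = Beta(15, 11.1).
For Beta(a, b) with a, b > 1 the mode is (a−1)/(a+b−2) = 14/24.1 ≈ 0.581.

θ̂_MAP = 0.581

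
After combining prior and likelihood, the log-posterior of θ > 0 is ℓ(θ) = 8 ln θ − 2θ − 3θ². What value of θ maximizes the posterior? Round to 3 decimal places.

θ̂_MAP = 1.000

ℓ'(θ) = 8/θ − 2 − 6θ. Setting this to zero and multiplying by θ: 6θ² + 2θ − 8 = 0.
θ = (−2 + √(2² + 4·6·8)) / (2·6) = (−2 + √196) / 12 = (−2 + 14)/12 = 1.
ℓ''(θ) = −8/θ² − 6 < 0, confirming a maximum.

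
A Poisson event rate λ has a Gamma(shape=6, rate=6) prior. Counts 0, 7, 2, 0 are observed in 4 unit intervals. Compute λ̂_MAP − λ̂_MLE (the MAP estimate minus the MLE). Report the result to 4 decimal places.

Σxᵢ = 9. Posterior is Gamma(15, 10); MAP = (15−1)/10 = 14/10 ≈ 1.40000.
MLE = x̄ = 9/4 ≈ 2.25000.
Difference = 14/10 − 9/4 = -17/20 ≈ -0.8500.

MAP − MLE = -0.8500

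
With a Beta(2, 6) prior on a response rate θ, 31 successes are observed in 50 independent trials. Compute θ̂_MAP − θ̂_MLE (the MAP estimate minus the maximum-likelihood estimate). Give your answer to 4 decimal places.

Posterior is Beta(33, 25); MAP = (33−1)/(58−2) = 32/56 ≈ 0.57143.
MLE ignores the prior: θ̂_MLE = k/n = 31/50 ≈ 0.62000.
Difference = 32/56 − 31/50 = -17/350 ≈ -0.0486.

MAP − MLE = -0.0486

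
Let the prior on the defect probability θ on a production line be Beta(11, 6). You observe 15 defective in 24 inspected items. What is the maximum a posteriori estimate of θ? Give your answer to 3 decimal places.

Prior: Beta(11, 6).
Data: 15 successes in 24 trials. The binomial likelihood contributes θ^15(1−θ)^9, so the posterior is Beta(11+15, 6+9) = Beta(26, 15).
For Beta(a, b) with a, b > 1 the mode is (a−1)/(a+b−2) = 25/39 ≈ 0.641.

θ̂_MAP = 0.641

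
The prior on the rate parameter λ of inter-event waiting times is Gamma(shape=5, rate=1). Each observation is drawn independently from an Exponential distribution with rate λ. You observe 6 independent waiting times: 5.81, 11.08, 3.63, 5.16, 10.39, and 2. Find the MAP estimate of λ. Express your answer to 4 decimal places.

The Exponential(rate=λ) likelihood is ∝ λ^n e^(−λΣtᵢ). Here n = 6 and Σtᵢ = 5.81 + 11.08 + 3.63 + 5.16 + 10.39 + 2 = 38.07.
Posterior ∝ λ^4e^(−1λ) · λ^6e^(−38.07λ) = λ^10e^(−39.07λ), i.e. Gamma(11, 39.07).
Mode = (a−1)/b = 10/39.07 ≈ 0.2560.

λ̂_MAP = 0.2560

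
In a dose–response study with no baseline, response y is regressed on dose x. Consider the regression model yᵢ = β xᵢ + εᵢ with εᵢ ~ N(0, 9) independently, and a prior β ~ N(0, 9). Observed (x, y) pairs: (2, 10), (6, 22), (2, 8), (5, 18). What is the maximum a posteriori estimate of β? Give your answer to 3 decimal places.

log p(β | y) = −Σ(yᵢ − βxᵢ)²/(2·9) − β²/(2·9) + const.
Setting the derivative to zero: Σxᵢ(yᵢ − βxᵢ)/9 − β/9 = 0, so β = Σxᵢyᵢ / (Σxᵢ² + σ²/τ²).
Σxᵢyᵢ = 2·10 + 6·22 + 2·8 + 5·18 = 258; Σxᵢ² = 69; σ²/τ² = 1.
β̂_MAP = 258 / (69 + 1) = 258/70 ≈ 3.686.

β̂_MAP = 3.686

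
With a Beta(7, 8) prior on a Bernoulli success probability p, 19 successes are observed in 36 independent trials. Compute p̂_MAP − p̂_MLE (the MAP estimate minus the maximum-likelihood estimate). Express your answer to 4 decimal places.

Posterior is Beta(26, 25); MAP = (26−1)/(51−2) = 25/49 ≈ 0.51020.
MLE ignores the prior: p̂_MLE = k/n = 19/36 ≈ 0.52778.
Difference = 25/49 − 19/36 = -31/1764 ≈ -0.0176.

MAP − MLE = -0.0176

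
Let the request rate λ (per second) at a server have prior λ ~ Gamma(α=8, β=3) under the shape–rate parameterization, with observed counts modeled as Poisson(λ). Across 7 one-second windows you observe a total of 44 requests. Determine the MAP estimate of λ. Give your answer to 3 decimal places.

λ̂_MAP = 5.100

Σxᵢ = 44, n = 7.
Posterior ∝ λ^7e^(−3λ) · λ^44e^(−7λ) = λ^51e^(−10λ), i.e. Gamma(shape=52, rate=10).
The mode of a Gamma(a, b) with a ≥ 1 (shape–rate) is (a−1)/b = 51/10 ≈ 5.100.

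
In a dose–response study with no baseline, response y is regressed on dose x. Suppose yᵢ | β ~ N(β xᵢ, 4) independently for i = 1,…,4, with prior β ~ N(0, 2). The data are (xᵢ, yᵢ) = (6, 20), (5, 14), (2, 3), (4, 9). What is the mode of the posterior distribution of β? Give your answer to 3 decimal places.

β̂_MAP = 2.795

log p(β | y) = −Σ(yᵢ − βxᵢ)²/(2·4) − β²/(2·2) + const.
Setting the derivative to zero: Σxᵢ(yᵢ − βxᵢ)/4 − β/2 = 0, so β = Σxᵢyᵢ / (Σxᵢ² + σ²/τ²).
Σxᵢyᵢ = 6·20 + 5·14 + 2·3 + 4·9 = 232; Σxᵢ² = 81; σ²/τ² = 2.
β̂_MAP = 232 / (81 + 2) = 232/83 ≈ 2.795.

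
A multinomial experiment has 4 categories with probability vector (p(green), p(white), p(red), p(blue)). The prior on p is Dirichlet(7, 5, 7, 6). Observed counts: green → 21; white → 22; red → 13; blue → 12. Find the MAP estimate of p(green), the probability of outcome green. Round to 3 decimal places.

The posterior is Dirichlet(αᵢ + nᵢ) = Dirichlet(28, 27, 20, 18).
For a Dirichlet(a₁,…,a_K) with all aᵢ > 1, the mode has j-th component (aⱼ − 1)/(Σaᵢ − K).
Here Σaᵢ = 93 and K = 4, so p(green) = (28 − 1)/(93 − 4) = 27/89 ≈ 0.303.

MAP estimate of p(green) = 0.303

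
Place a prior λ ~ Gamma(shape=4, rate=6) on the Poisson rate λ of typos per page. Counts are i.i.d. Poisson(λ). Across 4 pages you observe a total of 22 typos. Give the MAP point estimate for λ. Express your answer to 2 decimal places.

λ̂_MAP = 2.50

Σxᵢ = 22, n = 4.
Posterior ∝ λ^3e^(−6λ) · λ^22e^(−4λ) = λ^25e^(−10λ), i.e. Gamma(shape=26, rate=10).
The mode of a Gamma(a, b) with a ≥ 1 (shape–rate) is (a−1)/b = 25/10 ≈ 2.50.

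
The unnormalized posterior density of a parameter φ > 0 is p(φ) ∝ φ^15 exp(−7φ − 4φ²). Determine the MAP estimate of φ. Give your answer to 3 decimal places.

φ̂_MAP = 1.000

ℓ'(φ) = 15/φ − 7 − 8φ. Setting this to zero and multiplying by φ: 8φ² + 7φ − 15 = 0.
φ = (−7 + √(7² + 4·8·15)) / (2·8) = (−7 + √529) / 16 = (−7 + 23)/16 = 1.
ℓ''(φ) = −15/φ² − 8 < 0, confirming a maximum.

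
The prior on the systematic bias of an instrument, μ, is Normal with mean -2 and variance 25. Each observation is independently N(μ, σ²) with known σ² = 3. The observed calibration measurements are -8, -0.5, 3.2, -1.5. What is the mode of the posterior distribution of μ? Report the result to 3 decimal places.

μ̂_MAP = -1.709

n = 4; x̄ = ((-8) + (-0.5) + 3.2 + (-1.5))/4 = -6.8/4 = -1.7.
For a Normal prior and Normal likelihood with known variance, the posterior is Normal; its mode equals its mean, the precision-weighted average.
Prior precision 1/σ₀² = 1/25 = 0.04; data precision n/σ² = 4/3.
μ̂ = (0.04·(-2) + (4/3)·(-1.7)) / (0.04 + 4/3) = (-176/75)/(103/75) = -176/103 ≈ -1.709.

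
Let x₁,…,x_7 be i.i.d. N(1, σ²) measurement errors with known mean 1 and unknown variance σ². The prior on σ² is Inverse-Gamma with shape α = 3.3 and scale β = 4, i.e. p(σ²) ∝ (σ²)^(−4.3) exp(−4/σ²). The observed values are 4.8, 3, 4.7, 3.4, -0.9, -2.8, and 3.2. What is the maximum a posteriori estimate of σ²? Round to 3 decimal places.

Sum of squared deviations about the known mean: SS = (4.8−1)² + (3−1)² + (4.7−1)² + (3.4−1)² + (-0.9−1)² + (-2.8−1)² + (3.2−1)² = 60.78.
The Normal likelihood contributes (σ²)^(−n/2) exp(−SS/(2σ²)), so the posterior is Inverse-Gamma(α + n/2, β + SS/2) = Inverse-Gamma(6.8, 34.39).
The mode of Inverse-Gamma(a, b) is b/(a+1) = 34.39/7.8 ≈ 4.409.

σ̂²_MAP = 4.409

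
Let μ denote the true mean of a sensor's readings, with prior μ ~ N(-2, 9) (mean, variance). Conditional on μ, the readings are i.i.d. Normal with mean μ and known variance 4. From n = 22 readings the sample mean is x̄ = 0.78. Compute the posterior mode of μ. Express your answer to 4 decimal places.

μ̂_MAP = 0.7250

n = 22, x̄ = 0.78.
For a Normal prior and Normal likelihood with known variance, the posterior is Normal; its mode equals its mean, the precision-weighted average.
Prior precision 1/σ₀² = 1/9; data precision n/σ² = 22/4 = 5.5.
μ̂ = ((1/9)·(-2) + 5.5·0.78) / (1/9 + 5.5) = (3661/900)/(101/18) = 3661/5050 ≈ 0.7250.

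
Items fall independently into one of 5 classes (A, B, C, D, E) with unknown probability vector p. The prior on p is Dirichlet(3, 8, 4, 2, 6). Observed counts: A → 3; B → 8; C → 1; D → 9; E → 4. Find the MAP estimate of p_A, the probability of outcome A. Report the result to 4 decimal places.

MAP estimate of p_A = 0.1163

The posterior is Dirichlet(αᵢ + nᵢ) = Dirichlet(6, 16, 5, 11, 10).
For a Dirichlet(a₁,…,a_K) with all aᵢ > 1, the mode has j-th component (aⱼ − 1)/(Σaᵢ − K).
Here Σaᵢ = 48 and K = 5, so p_A = (6 − 1)/(48 − 5) = 5/43 ≈ 0.1163.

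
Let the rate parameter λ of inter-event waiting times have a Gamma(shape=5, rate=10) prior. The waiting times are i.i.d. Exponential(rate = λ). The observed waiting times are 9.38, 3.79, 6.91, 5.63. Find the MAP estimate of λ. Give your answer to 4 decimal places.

The Exponential(rate=λ) likelihood is ∝ λ^n e^(−λΣtᵢ). Here n = 4 and Σtᵢ = 9.38 + 3.79 + 6.91 + 5.63 = 25.71.
Posterior ∝ λ^4e^(−10λ) · λ^4e^(−25.71λ) = λ^8e^(−35.71λ), i.e. Gamma(9, 35.71).
Mode = (a−1)/b = 8/35.71 ≈ 0.2240.

λ̂_MAP = 0.2240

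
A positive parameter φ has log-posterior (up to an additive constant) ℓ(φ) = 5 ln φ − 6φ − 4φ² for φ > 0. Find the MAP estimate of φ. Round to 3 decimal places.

ℓ'(φ) = 5/φ − 6 − 8φ. Setting this to zero and multiplying by φ: 8φ² + 6φ − 5 = 0.
φ = (−6 + √(6² + 4·8·5)) / (2·8) = (−6 + √196) / 16 = (−6 + 14)/16 = 1/2.
ℓ''(φ) = −5/φ² − 8 < 0, confirming a maximum.

φ̂_MAP = 0.500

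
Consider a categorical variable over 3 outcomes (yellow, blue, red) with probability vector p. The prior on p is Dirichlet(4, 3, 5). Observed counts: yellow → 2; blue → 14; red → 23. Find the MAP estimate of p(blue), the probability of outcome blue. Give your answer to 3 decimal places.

MAP estimate of p(blue) = 0.333

The posterior is Dirichlet(αᵢ + nᵢ) = Dirichlet(6, 17, 28).
For a Dirichlet(a₁,…,a_K) with all aᵢ > 1, the mode has j-th component (aⱼ − 1)/(Σaᵢ − K).
Here Σaᵢ = 51 and K = 3, so p(blue) = (17 − 1)/(51 − 3) = 16/48 ≈ 0.333.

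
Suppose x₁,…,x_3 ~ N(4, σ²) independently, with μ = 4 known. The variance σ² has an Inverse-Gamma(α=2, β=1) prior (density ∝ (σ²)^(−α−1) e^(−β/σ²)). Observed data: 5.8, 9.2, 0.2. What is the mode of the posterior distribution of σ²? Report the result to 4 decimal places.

Sum of squared deviations about the known mean: SS = (5.8−4)² + (9.2−4)² + (0.2−4)² = 44.72.
The Normal likelihood contributes (σ²)^(−n/2) exp(−SS/(2σ²)), so the posterior is Inverse-Gamma(α + n/2, β + SS/2) = Inverse-Gamma(3.5, 23.36).
The mode of Inverse-Gamma(a, b) is b/(a+1) = 23.36/4.5 ≈ 5.1911.

σ̂²_MAP = 5.1911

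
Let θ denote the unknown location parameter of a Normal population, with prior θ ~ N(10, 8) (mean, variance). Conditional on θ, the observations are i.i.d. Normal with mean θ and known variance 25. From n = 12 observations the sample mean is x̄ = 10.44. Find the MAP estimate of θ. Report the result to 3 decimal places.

n = 12, x̄ = 10.44.
For a Normal prior and Normal likelihood with known variance, the posterior is Normal; its mode equals its mean, the precision-weighted average.
Prior precision 1/σ₀² = 1/8 = 0.125; data precision n/σ² = 12/25 = 0.48.
θ̂ = (0.125·10 + 0.48·10.44) / (0.125 + 0.48) = 6.2612/0.605 = 2846/275 ≈ 10.349.

θ̂_MAP = 10.349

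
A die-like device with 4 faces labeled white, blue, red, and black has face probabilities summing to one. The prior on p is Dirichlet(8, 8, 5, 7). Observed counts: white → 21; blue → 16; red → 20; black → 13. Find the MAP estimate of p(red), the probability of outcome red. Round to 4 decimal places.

The posterior is Dirichlet(αᵢ + nᵢ) = Dirichlet(29, 24, 25, 20).
For a Dirichlet(a₁,…,a_K) with all aᵢ > 1, the mode has j-th component (aⱼ − 1)/(Σaᵢ − K).
Here Σaᵢ = 98 and K = 4, so p(red) = (25 − 1)/(98 − 4) = 24/94 ≈ 0.2553.

MAP estimate of p(red) = 0.2553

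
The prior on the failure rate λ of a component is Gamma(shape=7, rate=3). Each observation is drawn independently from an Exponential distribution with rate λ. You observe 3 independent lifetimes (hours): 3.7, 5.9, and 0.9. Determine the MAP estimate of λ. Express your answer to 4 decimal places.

λ̂_MAP = 0.6667

The Exponential(rate=λ) likelihood is ∝ λ^n e^(−λΣtᵢ). Here n = 3 and Σtᵢ = 3.7 + 5.9 + 0.9 = 10.5.
Posterior ∝ λ^6e^(−3λ) · λ^3e^(−10.5λ) = λ^9e^(−13.5λ), i.e. Gamma(10, 13.5).
Mode = (a−1)/b = 9/13.5 ≈ 0.6667.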